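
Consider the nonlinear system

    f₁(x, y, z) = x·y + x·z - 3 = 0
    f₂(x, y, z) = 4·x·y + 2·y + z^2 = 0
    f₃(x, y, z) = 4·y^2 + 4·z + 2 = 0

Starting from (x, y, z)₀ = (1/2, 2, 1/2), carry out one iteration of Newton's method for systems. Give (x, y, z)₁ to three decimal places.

(0.094, -1.510, 9.542)

At (1/2, 2, 1/2): F = (-1.750, 8.250, 20.000).
Jacobian J = [[y + z, x, x], [4·y, 4·x + 2, 2·z], [0, 8·y, 4]].
At the point, J = [[2.500, 0.500, 0.500], [8.000, 4.000, 1.000], [0.000, 16.000, 4.000]] (det J = 48.000).
Solving J·Δ = −F gives Δ = (-0.406, -3.510, 9.042).
Then the next iterate is (x, y, z)₁ = (0.094, -1.510, 9.542).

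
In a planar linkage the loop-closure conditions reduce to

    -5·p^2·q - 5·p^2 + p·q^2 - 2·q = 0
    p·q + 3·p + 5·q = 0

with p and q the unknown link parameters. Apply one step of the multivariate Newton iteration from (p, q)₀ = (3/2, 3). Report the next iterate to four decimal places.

At (3/2, 3): F = (-37.5000, 24.0000).
Jacobian J = [[-10·p·q - 10·p + q^2, -5·p^2 + 2·p·q - 2], [q + 3, p + 5]].
At the point, J = [[-51.0000, -4.2500], [6.0000, 6.5000]] (det J = -306.0000).
Solving J·Δ = −F gives Δ = (-0.4632, -3.2647).
Then the next iterate is (p, q)₁ = (1.0368, -0.2647).

(1.0368, -0.2647)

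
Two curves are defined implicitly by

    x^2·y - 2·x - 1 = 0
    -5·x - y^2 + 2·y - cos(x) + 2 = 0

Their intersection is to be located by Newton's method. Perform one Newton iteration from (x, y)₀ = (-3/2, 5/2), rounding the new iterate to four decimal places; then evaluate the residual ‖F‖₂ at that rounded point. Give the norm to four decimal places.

At (-3/2, 5/2): F = (7.6250, 8.179263).
Jacobian J = [[2·x·y - 2, x^2], [sin(x) - 5, -2·y + 2]].
At the point, J = [[-9.5000, 2.2500], [-5.997495, -3.0000]] (det J = 41.994364).
Solving J·Δ = −F gives Δ = (0.9829, 0.7613).
Then the next iterate is (x, y)₁ = (-0.5171, 3.2613).
Re-evaluating at (-0.5171, 3.2613): F = (0.906247, -0.397234), so ‖F‖₂ = 0.9895.

0.9895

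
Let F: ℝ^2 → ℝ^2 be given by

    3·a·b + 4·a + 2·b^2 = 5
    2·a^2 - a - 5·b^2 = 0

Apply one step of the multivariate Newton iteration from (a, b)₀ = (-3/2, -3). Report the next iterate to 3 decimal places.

(-1.607, -1.725)

At (-3/2, -3): F = (20.500, -39.000).
Jacobian J = [[3·b + 4, 3·a + 4·b], [4·a - 1, -10·b]].
At the point, J = [[-5.000, -16.500], [-7.000, 30.000]] (det J = -265.500).
Solving J·Δ = −F gives Δ = (-0.107, 1.275).
Then the next iterate is (a, b)₁ = (-1.607, -1.725).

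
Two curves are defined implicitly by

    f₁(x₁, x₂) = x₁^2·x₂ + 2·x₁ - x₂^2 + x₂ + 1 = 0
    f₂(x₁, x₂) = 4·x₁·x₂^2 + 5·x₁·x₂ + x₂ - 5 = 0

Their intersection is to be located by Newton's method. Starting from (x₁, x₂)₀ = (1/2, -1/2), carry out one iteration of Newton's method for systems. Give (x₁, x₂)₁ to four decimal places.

(-2.3000, 0.8667)

At (1/2, -1/2): F = (1.1250, -6.2500).
Jacobian J = [[2·x₁·x₂ + 2, x₁^2 - 2·x₂ + 1], [4·x₂^2 + 5·x₂, 8·x₁·x₂ + 5·x₁ + 1]].
At the point, J = [[1.5000, 2.2500], [-1.5000, 1.5000]] (det J = 5.6250).
Solving J·Δ = −F gives Δ = (-2.8000, 1.3667).
Then the next iterate is (x₁, x₂)₁ = (-2.3000, 0.8667).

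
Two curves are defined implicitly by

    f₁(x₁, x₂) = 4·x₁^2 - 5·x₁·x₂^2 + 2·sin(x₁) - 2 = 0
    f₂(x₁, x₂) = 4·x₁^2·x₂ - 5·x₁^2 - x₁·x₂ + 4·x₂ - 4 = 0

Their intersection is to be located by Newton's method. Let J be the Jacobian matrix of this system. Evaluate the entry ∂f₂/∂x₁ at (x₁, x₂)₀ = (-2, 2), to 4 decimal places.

-14.0000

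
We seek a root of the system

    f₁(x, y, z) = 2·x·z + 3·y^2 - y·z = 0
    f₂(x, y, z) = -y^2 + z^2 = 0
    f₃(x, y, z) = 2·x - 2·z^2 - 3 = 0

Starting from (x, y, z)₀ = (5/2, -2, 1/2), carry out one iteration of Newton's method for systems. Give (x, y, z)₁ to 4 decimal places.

(1.4775, -0.9944, 0.2275)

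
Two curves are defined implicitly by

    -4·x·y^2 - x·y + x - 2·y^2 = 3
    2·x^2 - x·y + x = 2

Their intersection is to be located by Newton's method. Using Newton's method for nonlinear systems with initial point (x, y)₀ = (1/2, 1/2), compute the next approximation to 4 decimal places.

At (1/2, 1/2): F = (-3.7500, -1.2500).
Jacobian J = [[-4·y^2 - y + 1, -8·x·y - x - 4·y], [4·x - y + 1, -x]].
At the point, J = [[-0.5000, -4.5000], [2.5000, -0.5000]] (det J = 11.5000).
Solving J·Δ = −F gives Δ = (0.3261, -0.8696).
Then the next iterate is (x, y)₁ = (0.8261, -0.3696).

(0.8261, -0.3696)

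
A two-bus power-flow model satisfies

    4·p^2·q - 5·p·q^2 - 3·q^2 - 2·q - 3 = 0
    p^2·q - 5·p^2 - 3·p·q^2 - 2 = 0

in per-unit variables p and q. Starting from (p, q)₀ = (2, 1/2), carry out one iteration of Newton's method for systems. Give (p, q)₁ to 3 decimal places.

At (2, 1/2): F = (0.750, -21.500).
Jacobian J = [[8·p·q - 5·q^2, 4·p^2 - 10·p·q - 6·q - 2], [2·p·q - 10·p - 3·q^2, p^2 - 6·p·q]].
At the point, J = [[6.750, 1.000], [-18.750, -2.000]] (det J = 5.250).
Solving J·Δ = −F gives Δ = (-3.810, 24.964).
Then the next iterate is (p, q)₁ = (-1.810, 25.464).

(-1.810, 25.464)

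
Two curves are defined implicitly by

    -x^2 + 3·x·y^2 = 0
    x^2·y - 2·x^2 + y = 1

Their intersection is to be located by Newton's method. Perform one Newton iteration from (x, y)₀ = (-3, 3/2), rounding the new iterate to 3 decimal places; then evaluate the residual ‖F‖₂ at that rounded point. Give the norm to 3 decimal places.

6.854

At (-3, 3/2): F = (-29.250, -4.000).
Jacobian J = [[-2·x + 3·y^2, 6·x·y], [2·x·y - 4·x, x^2 + 1]].
At the point, J = [[12.750, -27.000], [3.000, 10.000]] (det J = 208.500).
Solving J·Δ = −F gives Δ = (1.921, -0.176).
Then the next iterate is (x, y)₁ = (-1.079, 1.324).
Re-evaluating at (-1.079, 1.324): F = (-6.83862, -0.46303), so ‖F‖₂ = 6.854.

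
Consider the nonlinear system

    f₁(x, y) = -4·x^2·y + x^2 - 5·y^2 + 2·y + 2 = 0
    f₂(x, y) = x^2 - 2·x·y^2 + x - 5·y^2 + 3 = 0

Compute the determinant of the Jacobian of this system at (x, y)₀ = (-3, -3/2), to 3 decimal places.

J = [[-8·x·y + 2·x, -4·x^2 - 10·y + 2], [2·x - 2·y^2 + 1, -4·x·y - 10·y]].
At the point, J = [[-42.000, -19.000], [-9.500, -3.000]].
det J = -54.500.

-54.500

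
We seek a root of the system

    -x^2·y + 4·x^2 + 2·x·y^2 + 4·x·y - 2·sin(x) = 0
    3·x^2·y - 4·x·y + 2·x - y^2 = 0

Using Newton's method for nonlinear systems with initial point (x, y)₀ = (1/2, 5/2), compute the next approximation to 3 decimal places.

(0.425, 1.166)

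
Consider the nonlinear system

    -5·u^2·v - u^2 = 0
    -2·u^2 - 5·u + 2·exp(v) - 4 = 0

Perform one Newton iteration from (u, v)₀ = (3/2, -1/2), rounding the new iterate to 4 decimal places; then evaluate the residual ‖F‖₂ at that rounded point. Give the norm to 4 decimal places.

3.7287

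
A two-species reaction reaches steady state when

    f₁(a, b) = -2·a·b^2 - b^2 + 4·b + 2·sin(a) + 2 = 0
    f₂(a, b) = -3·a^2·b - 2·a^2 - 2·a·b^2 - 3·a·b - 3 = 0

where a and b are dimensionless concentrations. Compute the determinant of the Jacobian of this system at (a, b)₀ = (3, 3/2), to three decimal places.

J = [[-2·b^2 + 2·cos(a), -4·a·b - 2·b + 4], [-6·a·b - 4·a - 2·b^2 - 3·b, -3·a^2 - 4·a·b - 3·a]].
At the point, J = [[-6.47998, -17.000], [-48.000, -54.000]].
det J = -466.081.

-466.081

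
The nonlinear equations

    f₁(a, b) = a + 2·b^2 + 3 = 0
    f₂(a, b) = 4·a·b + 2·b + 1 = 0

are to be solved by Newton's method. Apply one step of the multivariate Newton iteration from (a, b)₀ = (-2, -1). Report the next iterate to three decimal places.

(-1.545, -0.136)

At (-2, -1): F = (3.000, 7.000).
Jacobian J = [[1, 4·b], [4·b, 4·a + 2]].
At the point, J = [[1.000, -4.000], [-4.000, -6.000]] (det J = -22.000).
Solving J·Δ = −F gives Δ = (0.455, 0.864).
Then the next iterate is (a, b)₁ = (-1.545, -0.136).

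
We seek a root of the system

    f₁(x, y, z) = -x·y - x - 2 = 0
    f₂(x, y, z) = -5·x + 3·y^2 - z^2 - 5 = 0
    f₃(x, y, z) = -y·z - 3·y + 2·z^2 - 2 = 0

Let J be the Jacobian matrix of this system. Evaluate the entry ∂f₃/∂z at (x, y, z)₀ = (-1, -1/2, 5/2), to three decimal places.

∂f₃/∂z = -y + 4·z.
At (-1, -1/2, 5/2) this is 10.500.

10.500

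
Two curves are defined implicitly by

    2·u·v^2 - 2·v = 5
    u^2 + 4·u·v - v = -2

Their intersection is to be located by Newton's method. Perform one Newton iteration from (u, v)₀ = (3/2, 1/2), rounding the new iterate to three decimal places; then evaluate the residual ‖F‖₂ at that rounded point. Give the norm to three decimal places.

3626.931

At (3/2, 1/2): F = (-5.250, 6.750).
Jacobian J = [[2·v^2, 4·u·v - 2], [2·u + 4·v, 4·u - 1]].
At the point, J = [[0.500, 1.000], [5.000, 5.000]] (det J = -2.500).
Solving J·Δ = −F gives Δ = (-13.200, 11.850).
Then the next iterate is (u, v)₁ = (-11.700, 12.350).
Re-evaluating at (-11.700, 12.350): F = (-3598.72650, -451.440), so ‖F‖₂ = 3626.931.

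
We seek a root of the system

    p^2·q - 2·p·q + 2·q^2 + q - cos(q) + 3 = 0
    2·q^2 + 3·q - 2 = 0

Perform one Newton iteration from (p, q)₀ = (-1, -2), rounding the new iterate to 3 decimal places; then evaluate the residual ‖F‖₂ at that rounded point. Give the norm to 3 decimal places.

0.365

At (-1, -2): F = (3.41615, 0.000).
Jacobian J = [[2·p·q - 2·q, p^2 - 2·p + 4·q + sin(q) + 1], [0, 4·q + 3]].
At the point, J = [[8.000, -4.90930], [0.000, -5.000]] (det J = -40.000).
Solving J·Δ = −F gives Δ = (-0.427, 0.000).
Then the next iterate is (p, q)₁ = (-1.427, -2.000).
Re-evaluating at (-1.427, -2.000): F = (-0.36451, 0.000), so ‖F‖₂ = 0.365.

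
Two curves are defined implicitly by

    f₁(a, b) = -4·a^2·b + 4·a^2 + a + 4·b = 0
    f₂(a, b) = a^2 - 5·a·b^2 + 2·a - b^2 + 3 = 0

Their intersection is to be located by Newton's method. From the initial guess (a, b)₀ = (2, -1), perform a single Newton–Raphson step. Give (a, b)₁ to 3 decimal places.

(1.106, -0.959)

At (2, -1): F = (30.000, 0.000).
Jacobian J = [[-8·a·b + 8·a + 1, -4·a^2 + 4], [2·a - 5·b^2 + 2, -10·a·b - 2·b]].
At the point, J = [[33.000, -12.000], [1.000, 22.000]] (det J = 738.000).
Solving J·Δ = −F gives Δ = (-0.894, 0.041).
Then the next iterate is (a, b)₁ = (1.106, -0.959).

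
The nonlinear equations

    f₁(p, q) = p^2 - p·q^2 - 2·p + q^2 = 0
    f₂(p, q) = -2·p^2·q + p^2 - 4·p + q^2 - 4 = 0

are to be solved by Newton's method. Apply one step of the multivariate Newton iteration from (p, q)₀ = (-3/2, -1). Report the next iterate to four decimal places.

At (-3/2, -1): F = (7.7500, 9.7500).
Jacobian J = [[2·p - q^2 - 2, -2·p·q + 2·q], [-4·p·q + 2·p - 4, -2·p^2 + 2·q]].
At the point, J = [[-6.0000, -5.0000], [-13.0000, -6.5000]] (det J = -26.0000).
Solving J·Δ = −F gives Δ = (-0.0625, 1.6250).
Then the next iterate is (p, q)₁ = (-1.5625, 0.6250).

(-1.5625, 0.6250)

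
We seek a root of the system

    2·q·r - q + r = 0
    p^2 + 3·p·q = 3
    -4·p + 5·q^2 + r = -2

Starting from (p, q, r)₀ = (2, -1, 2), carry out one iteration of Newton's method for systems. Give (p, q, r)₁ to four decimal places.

At (2, -1, 2): F = (-1.0000, -5.0000, 1.0000).
Jacobian J = [[0, 2·r - 1, 2·q + 1], [2·p + 3·q, 3·p, 0], [-4, 10·q, 1]].
At the point, J = [[0.0000, 3.0000, -1.0000], [1.0000, 6.0000, 0.0000], [-4.0000, -10.0000, 1.0000]] (det J = -17.0000).
Solving J·Δ = −F gives Δ = (-2.0588, 1.1765, 2.5294).
Then the next iterate is (p, q, r)₁ = (-0.0588, 0.1765, 4.5294).

(-0.0588, 0.1765, 4.5294)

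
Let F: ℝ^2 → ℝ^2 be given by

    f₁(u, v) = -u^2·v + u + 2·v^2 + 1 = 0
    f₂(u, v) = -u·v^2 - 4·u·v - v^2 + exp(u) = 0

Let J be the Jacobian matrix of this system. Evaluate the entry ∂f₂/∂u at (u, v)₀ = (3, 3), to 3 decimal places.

∂f₂/∂u = -v^2 - 4·v + exp(u).
At (3, 3) this is -0.914.

-0.914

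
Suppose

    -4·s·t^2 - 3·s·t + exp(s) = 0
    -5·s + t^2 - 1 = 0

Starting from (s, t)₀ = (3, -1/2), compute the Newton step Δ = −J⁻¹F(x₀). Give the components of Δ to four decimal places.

(4.5948, -38.7240)

At (3, -1/2): F = (21.585537, -15.7500).
Jacobian J = [[-4·t^2 - 3·t + exp(s), -8·s·t - 3·s], [-5, 2·t]].
At the point, J = [[20.585537, 3.0000], [-5.0000, -1.0000]] (det J = -5.585537).
Solving J·Δ = −F gives Δ = (4.5948, -38.7240).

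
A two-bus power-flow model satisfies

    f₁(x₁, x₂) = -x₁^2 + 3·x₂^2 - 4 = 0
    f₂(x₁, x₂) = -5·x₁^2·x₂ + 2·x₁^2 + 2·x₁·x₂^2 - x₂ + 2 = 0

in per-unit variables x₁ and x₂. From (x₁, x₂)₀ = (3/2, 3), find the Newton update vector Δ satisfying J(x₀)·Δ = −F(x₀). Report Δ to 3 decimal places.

(-0.493, -1.235)

At (3/2, 3): F = (20.750, -3.250).
Jacobian J = [[-2·x₁, 6·x₂], [-10·x₁·x₂ + 4·x₁ + 2·x₂^2, -5·x₁^2 + 4·x₁·x₂ - 1]].
At the point, J = [[-3.000, 18.000], [-21.000, 5.750]] (det J = 360.750).
Solving J·Δ = −F gives Δ = (-0.493, -1.235).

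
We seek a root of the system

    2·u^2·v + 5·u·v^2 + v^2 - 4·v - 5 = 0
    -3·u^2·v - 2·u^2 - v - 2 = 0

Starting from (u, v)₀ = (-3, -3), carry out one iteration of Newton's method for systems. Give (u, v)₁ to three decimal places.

(-2.227, -1.873)

At (-3, -3): F = (-173.000, 64.000).
Jacobian J = [[4·u·v + 5·v^2, 2·u^2 + 10·u·v + 2·v - 4], [-6·u·v - 4·u, -3·u^2 - 1]].
At the point, J = [[81.000, 98.000], [-42.000, -28.000]] (det J = 1848.000).
Solving J·Δ = −F gives Δ = (0.773, 1.127).
Then the next iterate is (u, v)₁ = (-2.227, -1.873).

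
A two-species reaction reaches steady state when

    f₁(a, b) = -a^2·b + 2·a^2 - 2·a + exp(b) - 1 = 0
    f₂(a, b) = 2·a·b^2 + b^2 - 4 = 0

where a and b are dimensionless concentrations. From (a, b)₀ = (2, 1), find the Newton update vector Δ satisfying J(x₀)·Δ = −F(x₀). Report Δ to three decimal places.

(-0.818, 0.064)

At (2, 1): F = (1.71828, 1.000).
Jacobian J = [[-2·a·b + 4·a - 2, -a^2 + exp(b)], [2·b^2, 4·a·b + 2·b]].
At the point, J = [[2.000, -1.28172], [2.000, 10.000]] (det J = 22.56344).
Solving J·Δ = −F gives Δ = (-0.818, 0.064).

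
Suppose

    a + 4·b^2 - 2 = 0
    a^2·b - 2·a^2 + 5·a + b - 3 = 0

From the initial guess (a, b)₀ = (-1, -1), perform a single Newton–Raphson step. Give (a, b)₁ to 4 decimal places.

(0.0444, -0.7444)

At (-1, -1): F = (1.0000, -12.0000).
Jacobian J = [[1, 8·b], [2·a·b - 4·a + 5, a^2 + 1]].
At the point, J = [[1.0000, -8.0000], [11.0000, 2.0000]] (det J = 90.0000).
Solving J·Δ = −F gives Δ = (1.0444, 0.2556).
Then the next iterate is (a, b)₁ = (0.0444, -0.7444).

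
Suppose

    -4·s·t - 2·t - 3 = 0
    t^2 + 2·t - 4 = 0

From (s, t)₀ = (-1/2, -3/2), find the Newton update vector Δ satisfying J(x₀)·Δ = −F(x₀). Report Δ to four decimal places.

(0.5000, -4.7500)

At (-1/2, -3/2): F = (-3.0000, -4.7500).
Jacobian J = [[-4·t, -4·s - 2], [0, 2·t + 2]].
At the point, J = [[6.0000, 0.0000], [0.0000, -1.0000]] (det J = -6.0000).
Solving J·Δ = −F gives Δ = (0.5000, -4.7500).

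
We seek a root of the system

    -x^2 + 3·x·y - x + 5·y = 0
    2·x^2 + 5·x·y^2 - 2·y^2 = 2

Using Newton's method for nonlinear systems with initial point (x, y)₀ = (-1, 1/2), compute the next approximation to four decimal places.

At (-1, 1/2): F = (1.0000, -1.7500).
Jacobian J = [[-2·x + 3·y - 1, 3·x + 5], [4·x + 5·y^2, 10·x·y - 4·y]].
At the point, J = [[2.5000, 2.0000], [-2.7500, -7.0000]] (det J = -12.0000).
Solving J·Δ = −F gives Δ = (-0.2917, -0.1354).
Then the next iterate is (x, y)₁ = (-1.2917, 0.3646).

(-1.2917, 0.3646)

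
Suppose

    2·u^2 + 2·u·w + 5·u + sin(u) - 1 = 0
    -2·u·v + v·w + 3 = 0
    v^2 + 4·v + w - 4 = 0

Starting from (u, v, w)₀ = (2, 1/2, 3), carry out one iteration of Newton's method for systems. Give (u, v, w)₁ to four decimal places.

(1.4158, 1.2026, -1.7631)

At (2, 1/2, 3): F = (29.909297, 2.5000, 1.2500).
Jacobian J = [[4·u + 2·w + cos(u) + 5, 0, 2·u], [-2·v, -2·u + w, v], [0, 2·v + 4, 1]].
At the point, J = [[18.583853, 0.0000, 4.0000], [-1.0000, -1.0000, 0.5000], [0.0000, 5.0000, 1.0000]] (det J = -85.043486).
Solving J·Δ = −F gives Δ = (-0.5842, 0.7026, -4.7631).
Then the next iterate is (u, v, w)₁ = (1.4158, 1.2026, -1.7631).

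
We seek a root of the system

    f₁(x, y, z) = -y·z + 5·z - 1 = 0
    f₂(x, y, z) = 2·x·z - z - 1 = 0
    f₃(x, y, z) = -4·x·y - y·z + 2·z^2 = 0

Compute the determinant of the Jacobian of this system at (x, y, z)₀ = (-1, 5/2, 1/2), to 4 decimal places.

-6.5000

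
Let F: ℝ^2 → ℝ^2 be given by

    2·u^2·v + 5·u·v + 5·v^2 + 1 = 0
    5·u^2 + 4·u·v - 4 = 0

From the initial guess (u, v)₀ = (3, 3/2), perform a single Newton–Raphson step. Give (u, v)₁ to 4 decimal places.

(1.5295, 0.9947)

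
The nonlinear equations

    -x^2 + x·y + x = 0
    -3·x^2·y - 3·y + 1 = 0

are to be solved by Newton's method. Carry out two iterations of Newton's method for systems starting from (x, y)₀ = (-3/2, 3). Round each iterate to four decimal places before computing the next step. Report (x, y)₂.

(-0.0912, 0.3646)

At (-3/2, 3): F = (-8.2500, -28.2500).
Jacobian J = [[-2·x + y + 1, x], [-6·x·y, -3·x^2 - 3]].
At the point, J = [[7.0000, -1.5000], [27.0000, -9.7500]] (det J = -27.7500).
Solving J·Δ = −F gives Δ = (1.3716, 0.9009).
Then the next iterate is (x, y)₁ = (-0.1284, 3.9009).
Round to (-0.1284, 3.9009) and repeat: F = (-0.645762, -10.895637), J = [[5.1577, -0.1284], [3.005253, -3.049460]].
Δ = (0.0372, -3.5363), so (x, y)₂ = (-0.0912, 0.3646).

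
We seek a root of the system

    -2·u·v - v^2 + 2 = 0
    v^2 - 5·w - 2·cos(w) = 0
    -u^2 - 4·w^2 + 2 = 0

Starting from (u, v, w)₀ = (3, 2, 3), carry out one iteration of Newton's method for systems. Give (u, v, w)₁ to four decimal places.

At (3, 2, 3): F = (-14.0000, -9.020015, -43.0000).
Jacobian J = [[-2·v, -2·u - 2·v, 0], [0, 2·v, 2·sin(w) - 5], [-2·u, 0, -8·w]].
At the point, J = [[-4.0000, -10.0000, 0.0000], [0.0000, 4.0000, -4.717760], [-6.0000, 0.0000, -24.0000]] (det J = 100.934401).
Solving J·Δ = −F gives Δ = (-14.6646, 4.4659, 1.8745).
Then the next iterate is (u, v, w)₁ = (-11.6646, 6.4659, 4.8745).

(-11.6646, 6.4659, 4.8745)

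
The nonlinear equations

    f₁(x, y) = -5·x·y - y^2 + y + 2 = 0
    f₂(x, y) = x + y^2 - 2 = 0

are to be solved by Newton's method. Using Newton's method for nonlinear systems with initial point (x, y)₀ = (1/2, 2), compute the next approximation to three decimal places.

(0.319, 1.420)

At (1/2, 2): F = (-5.000, 2.500).
Jacobian J = [[-5·y, -5·x - 2·y + 1], [1, 2·y]].
At the point, J = [[-10.000, -5.500], [1.000, 4.000]] (det J = -34.500).
Solving J·Δ = −F gives Δ = (-0.181, -0.580).
Then the next iterate is (x, y)₁ = (0.319, 1.420).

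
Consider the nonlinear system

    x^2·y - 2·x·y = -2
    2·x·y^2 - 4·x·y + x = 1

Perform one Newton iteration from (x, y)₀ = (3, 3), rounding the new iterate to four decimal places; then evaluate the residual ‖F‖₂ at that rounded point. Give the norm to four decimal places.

At (3, 3): F = (11.0000, 20.0000).
Jacobian J = [[2·x·y - 2·y, x^2 - 2·x], [2·y^2 - 4·y + 1, 4·x·y - 4·x]].
At the point, J = [[12.0000, 3.0000], [7.0000, 24.0000]] (det J = 267.0000).
Solving J·Δ = −F gives Δ = (-0.7640, -0.6105).
Then the next iterate is (x, y)₁ = (2.2360, 2.3895).
Re-evaluating at (2.2360, 2.3895): F = (3.260930, 5.398136), so ‖F‖₂ = 6.3066.

6.3066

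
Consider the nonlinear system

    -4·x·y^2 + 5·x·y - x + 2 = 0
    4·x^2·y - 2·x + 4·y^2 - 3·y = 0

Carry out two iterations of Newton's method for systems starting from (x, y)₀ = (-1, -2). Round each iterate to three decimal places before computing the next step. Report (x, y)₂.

(-0.707, -0.050)

At (-1, -2): F = (29.000, 16.000).
Jacobian J = [[-4·y^2 + 5·y - 1, -8·x·y + 5·x], [8·x·y - 2, 4·x^2 + 8·y - 3]].
At the point, J = [[-27.000, -21.000], [14.000, -15.000]] (det J = 699.000).
Solving J·Δ = −F gives Δ = (0.142, 1.199).
Then the next iterate is (x, y)₁ = (-0.858, -0.801).
Round to (-0.858, -0.801) and repeat: F = (8.49626, 4.32673), J = [[-7.57140, -9.78806], [3.49806, -6.46334]].
Δ = (0.151, 0.751), so (x, y)₂ = (-0.707, -0.050).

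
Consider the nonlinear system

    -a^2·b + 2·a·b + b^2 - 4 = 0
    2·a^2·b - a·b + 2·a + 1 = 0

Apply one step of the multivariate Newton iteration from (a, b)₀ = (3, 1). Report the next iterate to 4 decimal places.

(1.5532, 0.7872)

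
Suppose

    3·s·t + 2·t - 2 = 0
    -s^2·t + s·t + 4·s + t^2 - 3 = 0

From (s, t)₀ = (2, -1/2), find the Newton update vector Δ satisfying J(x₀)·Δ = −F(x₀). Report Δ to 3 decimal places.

At (2, -1/2): F = (-6.000, 6.250).
Jacobian J = [[3·t, 3·s + 2], [-2·s·t + t + 4, -s^2 + s + 2·t]].
At the point, J = [[-1.500, 8.000], [5.500, -3.000]] (det J = -39.500).
Solving J·Δ = −F gives Δ = (-0.810, 0.598).

(-0.810, 0.598)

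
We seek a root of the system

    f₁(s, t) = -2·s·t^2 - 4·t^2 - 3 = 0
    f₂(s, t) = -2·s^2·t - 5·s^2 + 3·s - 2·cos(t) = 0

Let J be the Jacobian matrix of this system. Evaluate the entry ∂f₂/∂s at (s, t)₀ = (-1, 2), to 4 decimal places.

∂f₂/∂s = -4·s·t - 10·s + 3.
At (-1, 2) this is 21.0000.

21.0000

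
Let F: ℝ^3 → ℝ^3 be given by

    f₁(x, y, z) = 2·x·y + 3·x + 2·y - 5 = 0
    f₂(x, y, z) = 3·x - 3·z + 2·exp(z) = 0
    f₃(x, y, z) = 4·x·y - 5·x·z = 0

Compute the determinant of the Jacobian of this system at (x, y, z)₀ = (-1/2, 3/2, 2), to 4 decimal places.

86.7249

J = [[2·y + 3, 2·x + 2, 0], [3, 0, 2·exp(z) - 3], [4·y - 5·z, 4·x, -5·x]].
At the point, J = [[6.0000, 1.0000, 0.0000], [3.0000, 0.0000, 11.778112], [-4.0000, -2.0000, 2.5000]].
det J = 86.7249.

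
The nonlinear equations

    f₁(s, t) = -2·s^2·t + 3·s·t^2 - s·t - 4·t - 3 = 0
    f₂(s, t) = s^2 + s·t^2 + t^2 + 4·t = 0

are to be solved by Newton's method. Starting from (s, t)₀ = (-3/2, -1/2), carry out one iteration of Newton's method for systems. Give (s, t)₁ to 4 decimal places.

At (-3/2, -1/2): F = (-0.6250, 0.1250).
Jacobian J = [[-4·s·t + 3·t^2 - t, -2·s^2 + 6·s·t - s - 4], [2·s + t^2, 2·s·t + 2·t + 4]].
At the point, J = [[-1.7500, -2.5000], [-2.7500, 4.5000]] (det J = -14.7500).
Solving J·Δ = −F gives Δ = (-0.1695, -0.1314).
Then the next iterate is (s, t)₁ = (-1.6695, -0.6314).

(-1.6695, -0.6314)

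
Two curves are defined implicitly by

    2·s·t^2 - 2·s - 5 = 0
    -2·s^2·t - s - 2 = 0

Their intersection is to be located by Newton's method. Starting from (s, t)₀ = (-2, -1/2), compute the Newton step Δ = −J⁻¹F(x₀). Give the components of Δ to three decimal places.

(0.000, 0.500)

At (-2, -1/2): F = (-2.000, 4.000).
Jacobian J = [[2·t^2 - 2, 4·s·t], [-4·s·t - 1, -2·s^2]].
At the point, J = [[-1.500, 4.000], [-5.000, -8.000]] (det J = 32.000).
Solving J·Δ = −F gives Δ = (0.000, 0.500).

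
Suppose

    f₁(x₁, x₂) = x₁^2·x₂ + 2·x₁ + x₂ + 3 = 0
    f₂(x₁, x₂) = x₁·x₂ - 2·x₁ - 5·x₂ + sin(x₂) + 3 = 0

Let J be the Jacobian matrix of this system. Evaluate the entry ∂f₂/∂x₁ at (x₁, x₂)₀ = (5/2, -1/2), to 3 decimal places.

∂f₂/∂x₁ = x₂ - 2.
At (5/2, -1/2) this is -2.500.

-2.500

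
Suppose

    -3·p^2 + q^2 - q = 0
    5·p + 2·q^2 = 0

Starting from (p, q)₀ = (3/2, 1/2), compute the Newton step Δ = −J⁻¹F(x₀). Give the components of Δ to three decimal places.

(-0.778, -2.056)

At (3/2, 1/2): F = (-7.000, 8.000).
Jacobian J = [[-6·p, 2·q - 1], [5, 4·q]].
At the point, J = [[-9.000, 0.000], [5.000, 2.000]] (det J = -18.000).
Solving J·Δ = −F gives Δ = (-0.778, -2.056).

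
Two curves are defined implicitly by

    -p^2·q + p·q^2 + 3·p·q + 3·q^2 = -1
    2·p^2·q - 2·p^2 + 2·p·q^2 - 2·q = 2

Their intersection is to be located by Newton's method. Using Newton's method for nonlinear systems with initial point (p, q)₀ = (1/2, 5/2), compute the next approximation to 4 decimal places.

(0.8622, 0.8960)

At (1/2, 5/2): F = (26.0000, 0.0000).
Jacobian J = [[-2·p·q + q^2 + 3·q, -p^2 + 2·p·q + 3·p + 6·q], [4·p·q - 4·p + 2·q^2, 2·p^2 + 4·p·q - 2]].
At the point, J = [[11.2500, 18.7500], [15.5000, 3.5000]] (det J = -251.2500).
Solving J·Δ = −F gives Δ = (0.3622, -1.6040).
Then the next iterate is (p, q)₁ = (0.8622, 0.8960).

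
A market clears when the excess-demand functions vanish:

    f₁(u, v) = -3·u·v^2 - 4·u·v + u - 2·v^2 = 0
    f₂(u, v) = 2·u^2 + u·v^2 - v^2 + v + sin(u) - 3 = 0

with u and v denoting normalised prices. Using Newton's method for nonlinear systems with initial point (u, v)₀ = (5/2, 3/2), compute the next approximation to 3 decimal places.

(1.463, 0.937)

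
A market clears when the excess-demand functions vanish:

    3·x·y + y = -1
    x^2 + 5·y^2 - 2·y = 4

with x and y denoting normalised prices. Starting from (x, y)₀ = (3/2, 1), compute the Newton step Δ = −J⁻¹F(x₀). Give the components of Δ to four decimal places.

(-6.0167, 2.1000)

At (3/2, 1): F = (6.5000, 1.2500).
Jacobian J = [[3·y, 3·x + 1], [2·x, 10·y - 2]].
At the point, J = [[3.0000, 5.5000], [3.0000, 8.0000]] (det J = 7.5000).
Solving J·Δ = −F gives Δ = (-6.0167, 2.1000).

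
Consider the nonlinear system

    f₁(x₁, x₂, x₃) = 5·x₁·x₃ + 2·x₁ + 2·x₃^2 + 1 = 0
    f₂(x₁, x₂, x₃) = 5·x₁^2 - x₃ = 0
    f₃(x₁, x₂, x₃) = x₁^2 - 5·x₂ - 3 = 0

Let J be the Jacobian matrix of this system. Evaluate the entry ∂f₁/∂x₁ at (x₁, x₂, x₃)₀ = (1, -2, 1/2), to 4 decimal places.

4.5000

∂f₁/∂x₁ = 5·x₃ + 2.
At (1, -2, 1/2) this is 4.5000.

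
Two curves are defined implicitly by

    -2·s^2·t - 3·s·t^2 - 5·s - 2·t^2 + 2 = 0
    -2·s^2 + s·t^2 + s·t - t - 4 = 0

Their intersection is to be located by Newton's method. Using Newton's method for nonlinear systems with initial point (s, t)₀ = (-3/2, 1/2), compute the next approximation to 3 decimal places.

(0.612, 1.533)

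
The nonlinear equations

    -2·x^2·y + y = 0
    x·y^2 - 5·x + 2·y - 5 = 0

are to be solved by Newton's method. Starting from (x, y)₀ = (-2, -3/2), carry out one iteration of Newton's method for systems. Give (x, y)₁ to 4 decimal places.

At (-2, -3/2): F = (10.5000, -2.5000).
Jacobian J = [[-4·x·y, -2·x^2 + 1], [y^2 - 5, 2·x·y + 2]].
At the point, J = [[-12.0000, -7.0000], [-2.7500, 8.0000]] (det J = -115.2500).
Solving J·Δ = −F gives Δ = (0.5770, 0.5108).
Then the next iterate is (x, y)₁ = (-1.4230, -0.9892).

(-1.4230, -0.9892)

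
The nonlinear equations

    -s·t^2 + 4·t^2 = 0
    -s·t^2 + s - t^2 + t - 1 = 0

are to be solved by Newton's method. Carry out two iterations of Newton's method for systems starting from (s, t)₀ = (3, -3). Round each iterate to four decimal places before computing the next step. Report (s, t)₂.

(3.1210, -0.8425)

At (3, -3): F = (9.0000, -37.0000).
Jacobian J = [[-t^2, -2·s·t + 8·t], [-t^2 + 1, -2·s·t - 2·t + 1]].
At the point, J = [[-9.0000, -6.0000], [-8.0000, 25.0000]] (det J = -273.0000).
Solving J·Δ = −F gives Δ = (0.0110, 1.4835).
Then the next iterate is (s, t)₁ = (3.0110, -1.5165).
Round to (3.0110, -1.5165) and repeat: F = (2.274475, -8.729886), J = [[-2.299772, -2.999637], [-1.299772, 13.165363]].
Δ = (0.1100, 0.6740), so (s, t)₂ = (3.1210, -0.8425).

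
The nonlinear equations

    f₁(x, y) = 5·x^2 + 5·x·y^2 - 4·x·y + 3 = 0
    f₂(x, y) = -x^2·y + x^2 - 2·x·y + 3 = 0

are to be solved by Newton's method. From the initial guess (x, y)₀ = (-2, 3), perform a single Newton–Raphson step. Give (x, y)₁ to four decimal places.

At (-2, 3): F = (-43.0000, 7.0000).
Jacobian J = [[10·x + 5·y^2 - 4·y, 10·x·y - 4·x], [-2·x·y + 2·x - 2·y, -x^2 - 2·x]].
At the point, J = [[13.0000, -52.0000], [2.0000, 0.0000]] (det J = 104.0000).
Solving J·Δ = −F gives Δ = (-3.5000, -1.7019).
Then the next iterate is (x, y)₁ = (-5.5000, 1.2981).

(-5.5000, 1.2981)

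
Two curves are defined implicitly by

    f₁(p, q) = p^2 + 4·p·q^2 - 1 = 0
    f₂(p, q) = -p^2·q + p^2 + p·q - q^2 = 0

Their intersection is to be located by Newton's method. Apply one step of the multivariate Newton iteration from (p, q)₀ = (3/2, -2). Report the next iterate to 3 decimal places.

(1.169, -1.210)

At (3/2, -2): F = (25.250, -0.250).
Jacobian J = [[2·p + 4·q^2, 8·p·q], [-2·p·q + 2·p + q, -p^2 + p - 2·q]].
At the point, J = [[19.000, -24.000], [7.000, 3.250]] (det J = 229.750).
Solving J·Δ = −F gives Δ = (-0.331, 0.790).
Then the next iterate is (p, q)₁ = (1.169, -1.210).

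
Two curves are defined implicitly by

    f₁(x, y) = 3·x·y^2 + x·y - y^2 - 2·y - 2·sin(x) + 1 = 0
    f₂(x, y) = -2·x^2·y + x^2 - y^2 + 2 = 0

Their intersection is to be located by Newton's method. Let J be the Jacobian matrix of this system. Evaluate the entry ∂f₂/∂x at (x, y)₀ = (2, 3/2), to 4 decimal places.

∂f₂/∂x = -4·x·y + 2·x.
At (2, 3/2) this is -8.0000.

-8.0000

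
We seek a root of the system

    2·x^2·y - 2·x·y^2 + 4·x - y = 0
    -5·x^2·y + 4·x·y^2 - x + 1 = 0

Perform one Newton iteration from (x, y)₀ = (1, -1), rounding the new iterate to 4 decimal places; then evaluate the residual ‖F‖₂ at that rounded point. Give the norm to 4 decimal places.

3.4105

At (1, -1): F = (1.0000, 9.0000).
Jacobian J = [[4·x·y - 2·y^2 + 4, 2·x^2 - 4·x·y - 1], [-10·x·y + 4·y^2 - 1, -5·x^2 + 8·x·y]].
At the point, J = [[-2.0000, 5.0000], [13.0000, -13.0000]] (det J = -39.0000).
Solving J·Δ = −F gives Δ = (-1.4872, -0.7949).
Then the next iterate is (x, y)₁ = (-0.4872, -1.7949).
Re-evaluating at (-0.4872, -1.7949): F = (2.133203, -2.660961), so ‖F‖₂ = 3.4105.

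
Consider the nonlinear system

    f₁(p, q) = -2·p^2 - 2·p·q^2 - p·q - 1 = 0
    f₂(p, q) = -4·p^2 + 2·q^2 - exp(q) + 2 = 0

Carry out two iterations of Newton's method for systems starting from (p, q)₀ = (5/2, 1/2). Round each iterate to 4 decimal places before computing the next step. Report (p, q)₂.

At (5/2, 1/2): F = (-16.0000, -24.148721).
Jacobian J = [[-4·p - 2·q^2 - q, -4·p·q - p], [-8·p, 4·q - exp(q)]].
At the point, J = [[-11.0000, -7.5000], [-20.0000, 0.351279]] (det J = -153.864066).
Solving J·Δ = −F gives Δ = (-1.2136, -0.3533).
Then the next iterate is (p, q)₁ = (1.2864, 0.1467).
Round to (1.2864, 0.1467) and repeat: F = (-4.553734, -5.734265), J = [[-5.335342, -2.041260], [-10.2912, -0.571207]].
Δ = (-0.5069, -0.9059), so (p, q)₂ = (0.7795, -0.7592).

(0.7795, -0.7592)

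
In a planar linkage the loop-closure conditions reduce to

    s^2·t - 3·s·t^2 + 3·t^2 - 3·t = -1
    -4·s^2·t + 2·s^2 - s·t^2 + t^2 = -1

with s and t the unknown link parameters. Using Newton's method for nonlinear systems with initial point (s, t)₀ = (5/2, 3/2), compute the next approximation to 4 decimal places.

At (5/2, 3/2): F = (-4.2500, -27.3750).
Jacobian J = [[2·s·t - 3·t^2, s^2 - 6·s·t + 6·t - 3], [-8·s·t + 4·s - t^2, -4·s^2 - 2·s·t + 2·t]].
At the point, J = [[0.7500, -10.2500], [-22.2500, -29.5000]] (det J = -250.1875).
Solving J·Δ = −F gives Δ = (-0.6204, -0.4600).
Then the next iterate is (s, t)₁ = (1.8796, 1.0400).

(1.8796, 1.0400)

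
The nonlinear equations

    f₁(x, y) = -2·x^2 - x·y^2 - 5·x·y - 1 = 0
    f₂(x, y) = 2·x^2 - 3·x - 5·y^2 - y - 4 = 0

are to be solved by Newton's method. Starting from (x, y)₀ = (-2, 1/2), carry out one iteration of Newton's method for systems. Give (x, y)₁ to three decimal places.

(-1.224, 0.452)

At (-2, 1/2): F = (-3.500, 8.250).
Jacobian J = [[-4·x - y^2 - 5·y, -2·x·y - 5·x], [4·x - 3, -10·y - 1]].
At the point, J = [[5.250, 12.000], [-11.000, -6.000]] (det J = 100.500).
Solving J·Δ = −F gives Δ = (0.776, -0.048).
Then the next iterate is (x, y)₁ = (-1.224, 0.452).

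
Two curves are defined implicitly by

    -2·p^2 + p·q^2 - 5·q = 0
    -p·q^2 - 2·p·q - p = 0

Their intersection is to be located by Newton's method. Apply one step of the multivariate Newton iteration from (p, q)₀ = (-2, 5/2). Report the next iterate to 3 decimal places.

(4.000, 6.000)

At (-2, 5/2): F = (-33.000, 24.500).
Jacobian J = [[-4·p + q^2, 2·p·q - 5], [-q^2 - 2·q - 1, -2·p·q - 2·p]].
At the point, J = [[14.250, -15.000], [-12.250, 14.000]] (det J = 15.750).
Solving J·Δ = −F gives Δ = (6.000, 3.500).
Then the next iterate is (p, q)₁ = (4.000, 6.000).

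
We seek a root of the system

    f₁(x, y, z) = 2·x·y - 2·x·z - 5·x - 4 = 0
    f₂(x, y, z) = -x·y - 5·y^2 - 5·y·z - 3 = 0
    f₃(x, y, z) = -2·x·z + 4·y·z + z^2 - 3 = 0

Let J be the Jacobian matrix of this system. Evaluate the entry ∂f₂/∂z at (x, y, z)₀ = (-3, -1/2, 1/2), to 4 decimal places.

∂f₂/∂z = -5·y.
At (-3, -1/2, 1/2) this is 2.5000.

2.5000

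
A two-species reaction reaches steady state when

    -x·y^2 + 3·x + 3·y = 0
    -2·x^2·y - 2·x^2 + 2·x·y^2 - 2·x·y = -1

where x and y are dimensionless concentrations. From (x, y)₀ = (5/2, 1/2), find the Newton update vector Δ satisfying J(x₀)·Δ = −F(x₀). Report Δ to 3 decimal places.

At (5/2, 1/2): F = (8.375, -19.000).
Jacobian J = [[-y^2 + 3, -2·x·y + 3], [-4·x·y - 4·x + 2·y^2 - 2·y, -2·x^2 + 4·x·y - 2·x]].
At the point, J = [[2.750, 0.500], [-15.500, -12.500]] (det J = -26.625).
Solving J·Δ = −F gives Δ = (-3.575, 2.913).

(-3.575, 2.913)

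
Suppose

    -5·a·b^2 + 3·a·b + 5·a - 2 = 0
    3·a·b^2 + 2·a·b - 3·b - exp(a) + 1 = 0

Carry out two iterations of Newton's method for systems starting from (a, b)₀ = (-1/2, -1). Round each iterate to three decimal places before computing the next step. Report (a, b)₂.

At (-1/2, -1): F = (-0.500, 2.89347).
Jacobian J = [[-5·b^2 + 3·b + 5, -10·a·b + 3·a], [3·b^2 + 2·b - exp(a), 6·a·b + 2·a - 3]].
At the point, J = [[-3.000, -6.500], [0.39347, -1.000]] (det J = 5.55755).
Solving J·Δ = −F gives Δ = (-3.474, 1.527).
Then the next iterate is (a, b)₁ = (-3.974, 0.527).
Round to (-3.974, 0.527) and repeat: F = (-22.63442, -8.09948), J = [[5.19236, 9.02098], [1.86839, -23.51379]].
Δ = (4.356, 0.002), so (a, b)₂ = (0.382, 0.529).

(0.382, 0.529)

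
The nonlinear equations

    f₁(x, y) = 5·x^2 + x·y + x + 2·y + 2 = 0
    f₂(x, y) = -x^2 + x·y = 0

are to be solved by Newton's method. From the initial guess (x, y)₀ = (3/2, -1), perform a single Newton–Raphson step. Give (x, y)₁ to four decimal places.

At (3/2, -1): F = (11.2500, -3.7500).
Jacobian J = [[10·x + y + 1, x + 2], [-2·x + y, x]].
At the point, J = [[15.0000, 3.5000], [-4.0000, 1.5000]] (det J = 36.5000).
Solving J·Δ = −F gives Δ = (-0.8219, 0.3082).
Then the next iterate is (x, y)₁ = (0.6781, -0.6918).

(0.6781, -0.6918)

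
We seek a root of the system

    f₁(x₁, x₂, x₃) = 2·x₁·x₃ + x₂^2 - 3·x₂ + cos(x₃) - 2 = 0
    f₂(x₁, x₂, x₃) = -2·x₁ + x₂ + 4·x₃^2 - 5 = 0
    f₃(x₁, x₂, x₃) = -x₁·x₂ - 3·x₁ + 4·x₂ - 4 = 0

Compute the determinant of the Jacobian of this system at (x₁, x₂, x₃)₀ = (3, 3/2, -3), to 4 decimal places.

-128.6472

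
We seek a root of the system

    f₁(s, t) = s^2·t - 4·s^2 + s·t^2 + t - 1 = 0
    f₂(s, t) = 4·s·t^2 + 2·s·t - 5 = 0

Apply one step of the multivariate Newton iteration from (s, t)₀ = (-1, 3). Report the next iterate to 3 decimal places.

(-0.831, 1.466)

At (-1, 3): F = (-8.000, -47.000).
Jacobian J = [[2·s·t - 8·s + t^2, s^2 + 2·s·t + 1], [4·t^2 + 2·t, 8·s·t + 2·s]].
At the point, J = [[11.000, -4.000], [42.000, -26.000]] (det J = -118.000).
Solving J·Δ = −F gives Δ = (0.169, -1.534).
Then the next iterate is (s, t)₁ = (-0.831, 1.466).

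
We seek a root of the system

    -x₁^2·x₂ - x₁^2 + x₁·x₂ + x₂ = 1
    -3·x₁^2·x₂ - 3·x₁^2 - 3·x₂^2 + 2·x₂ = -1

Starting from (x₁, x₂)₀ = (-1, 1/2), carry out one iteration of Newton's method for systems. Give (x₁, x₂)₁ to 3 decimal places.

(0.350, 2.725)

At (-1, 1/2): F = (-2.500, -3.250).
Jacobian J = [[-2·x₁·x₂ - 2·x₁ + x₂, -x₁^2 + x₁ + 1], [-6·x₁·x₂ - 6·x₁, -3·x₁^2 - 6·x₂ + 2]].
At the point, J = [[3.500, -1.000], [9.000, -4.000]] (det J = -5.000).
Solving J·Δ = −F gives Δ = (1.350, 2.225).
Then the next iterate is (x₁, x₂)₁ = (0.350, 2.725).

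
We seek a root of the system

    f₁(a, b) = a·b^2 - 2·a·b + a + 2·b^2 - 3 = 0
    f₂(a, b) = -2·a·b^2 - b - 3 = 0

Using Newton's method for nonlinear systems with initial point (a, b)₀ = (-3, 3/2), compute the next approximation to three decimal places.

At (-3, 3/2): F = (0.750, 9.000).
Jacobian J = [[b^2 - 2·b + 1, 2·a·b - 2·a + 4·b], [-2·b^2, -4·a·b - 1]].
At the point, J = [[0.250, 3.000], [-4.500, 17.000]] (det J = 17.750).
Solving J·Δ = −F gives Δ = (0.803, -0.317).
Then the next iterate is (a, b)₁ = (-2.197, 1.183).

(-2.197, 1.183)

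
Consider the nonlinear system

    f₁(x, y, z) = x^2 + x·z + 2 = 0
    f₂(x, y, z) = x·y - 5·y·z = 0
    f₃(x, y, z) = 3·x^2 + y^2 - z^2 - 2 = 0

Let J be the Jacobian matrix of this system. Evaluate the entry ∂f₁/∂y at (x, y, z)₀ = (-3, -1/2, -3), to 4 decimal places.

∂f₁/∂y = 0.
At (-3, -1/2, -3) this is 0.0000.

0.0000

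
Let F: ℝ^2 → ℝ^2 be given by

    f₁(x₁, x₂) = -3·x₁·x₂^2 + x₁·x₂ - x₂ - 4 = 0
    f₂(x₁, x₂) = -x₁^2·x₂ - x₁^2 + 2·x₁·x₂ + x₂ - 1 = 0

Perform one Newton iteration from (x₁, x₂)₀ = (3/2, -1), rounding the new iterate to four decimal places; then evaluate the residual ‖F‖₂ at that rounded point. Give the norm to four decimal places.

At (3/2, -1): F = (-9.0000, -5.0000).
Jacobian J = [[-3·x₂^2 + x₂, -6·x₁·x₂ + x₁ - 1], [-2·x₁·x₂ - 2·x₁ + 2·x₂, -x₁^2 + 2·x₁ + 1]].
At the point, J = [[-4.0000, 9.5000], [-2.0000, 1.7500]] (det J = 12.0000).
Solving J·Δ = −F gives Δ = (-2.6458, -0.1667).
Then the next iterate is (x₁, x₂)₁ = (-1.1458, -1.1667).
Re-evaluating at (-1.1458, -1.1667): F = (3.182456, 0.725763), so ‖F‖₂ = 3.2642.

3.2642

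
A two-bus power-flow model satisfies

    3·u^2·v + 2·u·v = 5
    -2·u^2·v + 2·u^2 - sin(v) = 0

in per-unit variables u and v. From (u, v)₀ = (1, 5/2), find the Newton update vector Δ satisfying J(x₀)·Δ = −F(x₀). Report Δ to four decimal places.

(-1.4945, 4.4778)

At (1, 5/2): F = (7.5000, -3.598472).
Jacobian J = [[6·u·v + 2·v, 3·u^2 + 2·u], [-4·u·v + 4·u, -2·u^2 - cos(v)]].
At the point, J = [[20.0000, 5.0000], [-6.0000, -1.198856]] (det J = 6.022872).
Solving J·Δ = −F gives Δ = (-1.4945, 4.4778).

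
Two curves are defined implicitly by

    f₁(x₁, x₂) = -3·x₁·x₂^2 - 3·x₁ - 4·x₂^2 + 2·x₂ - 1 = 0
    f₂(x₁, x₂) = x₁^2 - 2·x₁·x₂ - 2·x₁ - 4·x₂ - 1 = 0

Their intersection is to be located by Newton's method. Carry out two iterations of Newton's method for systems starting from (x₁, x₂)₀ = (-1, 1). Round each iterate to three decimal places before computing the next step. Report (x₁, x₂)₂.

At (-1, 1): F = (3.000, 0.000).
Jacobian J = [[-3·x₂^2 - 3, -6·x₁·x₂ - 8·x₂ + 2], [2·x₁ - 2·x₂ - 2, -2·x₁ - 4]].
At the point, J = [[-6.000, 0.000], [-6.000, -2.000]] (det J = 12.000).
Solving J·Δ = −F gives Δ = (0.500, -1.500).
Then the next iterate is (x₁, x₂)₁ = (-0.500, -0.500).
Round to (-0.500, -0.500) and repeat: F = (-1.125, 1.750), J = [[-3.750, 4.500], [-2.000, -3.000]].
Δ = (0.222, 0.435), so (x₁, x₂)₂ = (-0.278, -0.065).

(-0.278, -0.065)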